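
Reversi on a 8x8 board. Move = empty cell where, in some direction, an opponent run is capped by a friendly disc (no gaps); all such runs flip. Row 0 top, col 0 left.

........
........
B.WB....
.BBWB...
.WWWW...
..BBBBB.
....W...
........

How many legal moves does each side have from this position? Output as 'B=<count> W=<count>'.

-- B to move --
(1,1): flips 3 -> legal
(1,2): flips 1 -> legal
(1,3): flips 1 -> legal
(2,1): flips 1 -> legal
(2,4): no bracket -> illegal
(3,0): flips 1 -> legal
(3,5): flips 1 -> legal
(4,0): no bracket -> illegal
(4,5): no bracket -> illegal
(5,0): flips 1 -> legal
(5,1): flips 1 -> legal
(6,3): no bracket -> illegal
(6,5): no bracket -> illegal
(7,3): flips 1 -> legal
(7,4): flips 1 -> legal
(7,5): flips 1 -> legal
B mobility = 11
-- W to move --
(1,0): no bracket -> illegal
(1,1): no bracket -> illegal
(1,2): no bracket -> illegal
(1,3): flips 1 -> legal
(1,4): flips 2 -> legal
(2,1): flips 2 -> legal
(2,4): flips 2 -> legal
(2,5): flips 1 -> legal
(3,0): flips 2 -> legal
(3,5): flips 1 -> legal
(4,0): flips 1 -> legal
(4,5): no bracket -> illegal
(4,6): flips 1 -> legal
(4,7): no bracket -> illegal
(5,1): no bracket -> illegal
(5,7): no bracket -> illegal
(6,1): flips 1 -> legal
(6,2): flips 2 -> legal
(6,3): flips 2 -> legal
(6,5): flips 1 -> legal
(6,6): flips 1 -> legal
(6,7): no bracket -> illegal
W mobility = 14

Answer: B=11 W=14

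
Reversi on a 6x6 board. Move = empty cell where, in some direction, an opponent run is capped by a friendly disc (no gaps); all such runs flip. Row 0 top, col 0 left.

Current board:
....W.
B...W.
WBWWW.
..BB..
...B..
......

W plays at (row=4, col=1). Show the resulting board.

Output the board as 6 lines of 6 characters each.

Place W at (4,1); scan 8 dirs for brackets.
Dir NW: first cell '.' (not opp) -> no flip
Dir N: first cell '.' (not opp) -> no flip
Dir NE: opp run (3,2) capped by W -> flip
Dir W: first cell '.' (not opp) -> no flip
Dir E: first cell '.' (not opp) -> no flip
Dir SW: first cell '.' (not opp) -> no flip
Dir S: first cell '.' (not opp) -> no flip
Dir SE: first cell '.' (not opp) -> no flip
All flips: (3,2)

Answer: ....W.
B...W.
WBWWW.
..WB..
.W.B..
......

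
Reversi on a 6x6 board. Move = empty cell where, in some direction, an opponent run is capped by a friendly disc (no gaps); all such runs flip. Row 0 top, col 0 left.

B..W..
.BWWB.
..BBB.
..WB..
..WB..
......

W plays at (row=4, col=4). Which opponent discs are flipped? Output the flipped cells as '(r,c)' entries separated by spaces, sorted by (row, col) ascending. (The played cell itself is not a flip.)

Dir NW: opp run (3,3) (2,2) (1,1) (0,0), next=edge -> no flip
Dir N: first cell '.' (not opp) -> no flip
Dir NE: first cell '.' (not opp) -> no flip
Dir W: opp run (4,3) capped by W -> flip
Dir E: first cell '.' (not opp) -> no flip
Dir SW: first cell '.' (not opp) -> no flip
Dir S: first cell '.' (not opp) -> no flip
Dir SE: first cell '.' (not opp) -> no flip

Answer: (4,3)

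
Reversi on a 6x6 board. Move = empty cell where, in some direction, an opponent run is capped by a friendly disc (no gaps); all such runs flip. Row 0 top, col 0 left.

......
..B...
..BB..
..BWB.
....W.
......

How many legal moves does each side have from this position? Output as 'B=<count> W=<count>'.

-- B to move --
(2,4): no bracket -> illegal
(3,5): no bracket -> illegal
(4,2): no bracket -> illegal
(4,3): flips 1 -> legal
(4,5): no bracket -> illegal
(5,3): no bracket -> illegal
(5,4): flips 1 -> legal
(5,5): flips 2 -> legal
B mobility = 3
-- W to move --
(0,1): no bracket -> illegal
(0,2): no bracket -> illegal
(0,3): no bracket -> illegal
(1,1): flips 1 -> legal
(1,3): flips 1 -> legal
(1,4): no bracket -> illegal
(2,1): no bracket -> illegal
(2,4): flips 1 -> legal
(2,5): no bracket -> illegal
(3,1): flips 1 -> legal
(3,5): flips 1 -> legal
(4,1): no bracket -> illegal
(4,2): no bracket -> illegal
(4,3): no bracket -> illegal
(4,5): no bracket -> illegal
W mobility = 5

Answer: B=3 W=5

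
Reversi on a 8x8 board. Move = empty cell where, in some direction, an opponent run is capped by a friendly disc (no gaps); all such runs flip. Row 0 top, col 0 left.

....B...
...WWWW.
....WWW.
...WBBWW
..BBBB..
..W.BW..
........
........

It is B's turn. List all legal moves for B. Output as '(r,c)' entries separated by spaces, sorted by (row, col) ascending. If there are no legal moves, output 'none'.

(0,2): flips 2 -> legal
(0,3): no bracket -> illegal
(0,5): flips 2 -> legal
(0,6): flips 3 -> legal
(0,7): flips 2 -> legal
(1,2): no bracket -> illegal
(1,7): flips 1 -> legal
(2,2): flips 2 -> legal
(2,3): flips 1 -> legal
(2,7): flips 1 -> legal
(3,2): flips 1 -> legal
(4,1): no bracket -> illegal
(4,6): no bracket -> illegal
(4,7): no bracket -> illegal
(5,1): no bracket -> illegal
(5,3): no bracket -> illegal
(5,6): flips 1 -> legal
(6,1): flips 1 -> legal
(6,2): flips 1 -> legal
(6,3): no bracket -> illegal
(6,4): no bracket -> illegal
(6,5): flips 1 -> legal
(6,6): flips 1 -> legal

Answer: (0,2) (0,5) (0,6) (0,7) (1,7) (2,2) (2,3) (2,7) (3,2) (5,6) (6,1) (6,2) (6,5) (6,6)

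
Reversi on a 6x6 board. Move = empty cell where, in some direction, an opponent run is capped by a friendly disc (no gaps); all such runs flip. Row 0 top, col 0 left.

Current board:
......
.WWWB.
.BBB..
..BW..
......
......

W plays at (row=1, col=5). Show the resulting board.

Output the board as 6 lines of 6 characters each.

Place W at (1,5); scan 8 dirs for brackets.
Dir NW: first cell '.' (not opp) -> no flip
Dir N: first cell '.' (not opp) -> no flip
Dir NE: edge -> no flip
Dir W: opp run (1,4) capped by W -> flip
Dir E: edge -> no flip
Dir SW: first cell '.' (not opp) -> no flip
Dir S: first cell '.' (not opp) -> no flip
Dir SE: edge -> no flip
All flips: (1,4)

Answer: ......
.WWWWW
.BBB..
..BW..
......
......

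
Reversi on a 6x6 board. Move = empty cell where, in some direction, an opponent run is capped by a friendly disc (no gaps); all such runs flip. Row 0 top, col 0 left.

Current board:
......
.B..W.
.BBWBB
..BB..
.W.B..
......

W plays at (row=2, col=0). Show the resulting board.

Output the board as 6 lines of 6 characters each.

Answer: ......
.B..W.
WWWWBB
..BB..
.W.B..
......

Derivation:
Place W at (2,0); scan 8 dirs for brackets.
Dir NW: edge -> no flip
Dir N: first cell '.' (not opp) -> no flip
Dir NE: opp run (1,1), next='.' -> no flip
Dir W: edge -> no flip
Dir E: opp run (2,1) (2,2) capped by W -> flip
Dir SW: edge -> no flip
Dir S: first cell '.' (not opp) -> no flip
Dir SE: first cell '.' (not opp) -> no flip
All flips: (2,1) (2,2)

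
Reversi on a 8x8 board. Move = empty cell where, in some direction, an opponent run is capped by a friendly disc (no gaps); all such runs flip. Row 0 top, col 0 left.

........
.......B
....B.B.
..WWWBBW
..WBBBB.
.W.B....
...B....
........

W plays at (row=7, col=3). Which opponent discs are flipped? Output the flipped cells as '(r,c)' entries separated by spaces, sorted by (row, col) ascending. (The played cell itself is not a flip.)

Dir NW: first cell '.' (not opp) -> no flip
Dir N: opp run (6,3) (5,3) (4,3) capped by W -> flip
Dir NE: first cell '.' (not opp) -> no flip
Dir W: first cell '.' (not opp) -> no flip
Dir E: first cell '.' (not opp) -> no flip
Dir SW: edge -> no flip
Dir S: edge -> no flip
Dir SE: edge -> no flip

Answer: (4,3) (5,3) (6,3)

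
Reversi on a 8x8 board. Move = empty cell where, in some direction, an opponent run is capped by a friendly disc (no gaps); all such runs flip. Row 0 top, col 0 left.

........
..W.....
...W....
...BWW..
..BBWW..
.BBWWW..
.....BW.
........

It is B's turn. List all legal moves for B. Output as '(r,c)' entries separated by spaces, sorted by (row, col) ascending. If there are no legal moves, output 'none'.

(0,1): no bracket -> illegal
(0,2): no bracket -> illegal
(0,3): no bracket -> illegal
(1,1): no bracket -> illegal
(1,3): flips 1 -> legal
(1,4): no bracket -> illegal
(2,1): no bracket -> illegal
(2,2): no bracket -> illegal
(2,4): no bracket -> illegal
(2,5): flips 4 -> legal
(2,6): no bracket -> illegal
(3,2): no bracket -> illegal
(3,6): flips 2 -> legal
(4,6): flips 2 -> legal
(5,6): flips 3 -> legal
(5,7): no bracket -> illegal
(6,2): no bracket -> illegal
(6,3): flips 1 -> legal
(6,4): flips 1 -> legal
(6,7): flips 1 -> legal
(7,5): no bracket -> illegal
(7,6): no bracket -> illegal
(7,7): flips 3 -> legal

Answer: (1,3) (2,5) (3,6) (4,6) (5,6) (6,3) (6,4) (6,7) (7,7)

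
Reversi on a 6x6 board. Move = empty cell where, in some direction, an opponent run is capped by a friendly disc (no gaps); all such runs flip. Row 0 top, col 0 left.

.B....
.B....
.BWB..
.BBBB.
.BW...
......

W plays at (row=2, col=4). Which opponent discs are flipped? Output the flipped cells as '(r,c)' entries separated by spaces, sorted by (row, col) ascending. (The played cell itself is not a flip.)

Answer: (2,3) (3,3)

Derivation:
Dir NW: first cell '.' (not opp) -> no flip
Dir N: first cell '.' (not opp) -> no flip
Dir NE: first cell '.' (not opp) -> no flip
Dir W: opp run (2,3) capped by W -> flip
Dir E: first cell '.' (not opp) -> no flip
Dir SW: opp run (3,3) capped by W -> flip
Dir S: opp run (3,4), next='.' -> no flip
Dir SE: first cell '.' (not opp) -> no flip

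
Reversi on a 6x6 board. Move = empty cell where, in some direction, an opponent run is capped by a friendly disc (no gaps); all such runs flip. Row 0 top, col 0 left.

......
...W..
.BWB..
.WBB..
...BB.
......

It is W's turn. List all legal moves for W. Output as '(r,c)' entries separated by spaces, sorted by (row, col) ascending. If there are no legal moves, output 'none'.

Answer: (1,1) (2,0) (2,4) (3,4) (4,2) (5,3) (5,5)

Derivation:
(1,0): no bracket -> illegal
(1,1): flips 1 -> legal
(1,2): no bracket -> illegal
(1,4): no bracket -> illegal
(2,0): flips 1 -> legal
(2,4): flips 1 -> legal
(3,0): no bracket -> illegal
(3,4): flips 2 -> legal
(3,5): no bracket -> illegal
(4,1): no bracket -> illegal
(4,2): flips 1 -> legal
(4,5): no bracket -> illegal
(5,2): no bracket -> illegal
(5,3): flips 3 -> legal
(5,4): no bracket -> illegal
(5,5): flips 2 -> legal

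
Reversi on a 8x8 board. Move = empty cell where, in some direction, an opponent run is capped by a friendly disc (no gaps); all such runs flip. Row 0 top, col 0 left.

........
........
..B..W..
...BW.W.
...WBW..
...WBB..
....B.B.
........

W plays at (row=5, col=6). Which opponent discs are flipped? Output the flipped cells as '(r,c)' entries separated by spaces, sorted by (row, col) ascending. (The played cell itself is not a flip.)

Dir NW: first cell 'W' (not opp) -> no flip
Dir N: first cell '.' (not opp) -> no flip
Dir NE: first cell '.' (not opp) -> no flip
Dir W: opp run (5,5) (5,4) capped by W -> flip
Dir E: first cell '.' (not opp) -> no flip
Dir SW: first cell '.' (not opp) -> no flip
Dir S: opp run (6,6), next='.' -> no flip
Dir SE: first cell '.' (not opp) -> no flip

Answer: (5,4) (5,5)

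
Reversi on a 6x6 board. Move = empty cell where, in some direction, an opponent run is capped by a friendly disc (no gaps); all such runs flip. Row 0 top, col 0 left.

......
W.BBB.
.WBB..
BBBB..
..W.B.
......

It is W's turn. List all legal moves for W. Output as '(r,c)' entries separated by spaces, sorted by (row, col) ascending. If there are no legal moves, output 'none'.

(0,1): no bracket -> illegal
(0,2): flips 3 -> legal
(0,3): flips 1 -> legal
(0,4): no bracket -> illegal
(0,5): no bracket -> illegal
(1,1): no bracket -> illegal
(1,5): no bracket -> illegal
(2,0): flips 1 -> legal
(2,4): flips 3 -> legal
(2,5): no bracket -> illegal
(3,4): no bracket -> illegal
(3,5): no bracket -> illegal
(4,0): no bracket -> illegal
(4,1): flips 1 -> legal
(4,3): flips 1 -> legal
(4,5): no bracket -> illegal
(5,3): no bracket -> illegal
(5,4): no bracket -> illegal
(5,5): no bracket -> illegal

Answer: (0,2) (0,3) (2,0) (2,4) (4,1) (4,3)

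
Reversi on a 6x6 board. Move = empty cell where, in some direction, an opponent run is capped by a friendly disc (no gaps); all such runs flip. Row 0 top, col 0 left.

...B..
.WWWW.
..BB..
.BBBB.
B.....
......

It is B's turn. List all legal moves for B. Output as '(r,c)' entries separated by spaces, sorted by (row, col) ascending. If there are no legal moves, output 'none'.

Answer: (0,0) (0,1) (0,2) (0,4) (0,5) (2,1) (2,5)

Derivation:
(0,0): flips 1 -> legal
(0,1): flips 1 -> legal
(0,2): flips 1 -> legal
(0,4): flips 1 -> legal
(0,5): flips 1 -> legal
(1,0): no bracket -> illegal
(1,5): no bracket -> illegal
(2,0): no bracket -> illegal
(2,1): flips 1 -> legal
(2,4): no bracket -> illegal
(2,5): flips 1 -> legal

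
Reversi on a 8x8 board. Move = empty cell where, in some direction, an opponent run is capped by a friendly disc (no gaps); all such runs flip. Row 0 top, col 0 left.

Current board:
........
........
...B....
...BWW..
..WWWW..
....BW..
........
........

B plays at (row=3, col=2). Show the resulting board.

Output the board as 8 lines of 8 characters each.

Answer: ........
........
...B....
..BBWW..
..WBWW..
....BW..
........
........

Derivation:
Place B at (3,2); scan 8 dirs for brackets.
Dir NW: first cell '.' (not opp) -> no flip
Dir N: first cell '.' (not opp) -> no flip
Dir NE: first cell 'B' (not opp) -> no flip
Dir W: first cell '.' (not opp) -> no flip
Dir E: first cell 'B' (not opp) -> no flip
Dir SW: first cell '.' (not opp) -> no flip
Dir S: opp run (4,2), next='.' -> no flip
Dir SE: opp run (4,3) capped by B -> flip
All flips: (4,3)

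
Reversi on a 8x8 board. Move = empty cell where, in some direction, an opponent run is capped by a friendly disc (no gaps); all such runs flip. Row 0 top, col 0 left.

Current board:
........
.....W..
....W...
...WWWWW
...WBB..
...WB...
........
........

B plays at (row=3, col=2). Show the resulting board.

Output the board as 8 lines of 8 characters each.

Place B at (3,2); scan 8 dirs for brackets.
Dir NW: first cell '.' (not opp) -> no flip
Dir N: first cell '.' (not opp) -> no flip
Dir NE: first cell '.' (not opp) -> no flip
Dir W: first cell '.' (not opp) -> no flip
Dir E: opp run (3,3) (3,4) (3,5) (3,6) (3,7), next=edge -> no flip
Dir SW: first cell '.' (not opp) -> no flip
Dir S: first cell '.' (not opp) -> no flip
Dir SE: opp run (4,3) capped by B -> flip
All flips: (4,3)

Answer: ........
.....W..
....W...
..BWWWWW
...BBB..
...WB...
........
........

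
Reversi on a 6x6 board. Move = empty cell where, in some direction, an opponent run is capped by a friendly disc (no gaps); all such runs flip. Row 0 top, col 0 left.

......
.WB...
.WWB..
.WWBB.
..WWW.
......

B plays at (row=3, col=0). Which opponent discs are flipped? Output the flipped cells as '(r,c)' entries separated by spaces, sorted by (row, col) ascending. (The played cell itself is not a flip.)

Dir NW: edge -> no flip
Dir N: first cell '.' (not opp) -> no flip
Dir NE: opp run (2,1) capped by B -> flip
Dir W: edge -> no flip
Dir E: opp run (3,1) (3,2) capped by B -> flip
Dir SW: edge -> no flip
Dir S: first cell '.' (not opp) -> no flip
Dir SE: first cell '.' (not opp) -> no flip

Answer: (2,1) (3,1) (3,2)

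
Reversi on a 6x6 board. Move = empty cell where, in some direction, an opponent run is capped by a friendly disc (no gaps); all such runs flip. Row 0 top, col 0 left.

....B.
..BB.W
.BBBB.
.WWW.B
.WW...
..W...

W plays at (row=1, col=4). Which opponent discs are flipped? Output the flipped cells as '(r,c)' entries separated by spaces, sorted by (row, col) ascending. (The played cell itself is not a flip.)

Answer: (2,3)

Derivation:
Dir NW: first cell '.' (not opp) -> no flip
Dir N: opp run (0,4), next=edge -> no flip
Dir NE: first cell '.' (not opp) -> no flip
Dir W: opp run (1,3) (1,2), next='.' -> no flip
Dir E: first cell 'W' (not opp) -> no flip
Dir SW: opp run (2,3) capped by W -> flip
Dir S: opp run (2,4), next='.' -> no flip
Dir SE: first cell '.' (not opp) -> no flip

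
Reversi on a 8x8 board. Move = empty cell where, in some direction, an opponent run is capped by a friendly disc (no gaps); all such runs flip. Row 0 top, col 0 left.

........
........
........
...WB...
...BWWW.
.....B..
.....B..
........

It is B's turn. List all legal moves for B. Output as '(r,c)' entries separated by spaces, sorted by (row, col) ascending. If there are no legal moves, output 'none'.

(2,2): flips 2 -> legal
(2,3): flips 1 -> legal
(2,4): no bracket -> illegal
(3,2): flips 1 -> legal
(3,5): flips 1 -> legal
(3,6): no bracket -> illegal
(3,7): flips 1 -> legal
(4,2): no bracket -> illegal
(4,7): flips 3 -> legal
(5,3): no bracket -> illegal
(5,4): flips 1 -> legal
(5,6): flips 1 -> legal
(5,7): no bracket -> illegal

Answer: (2,2) (2,3) (3,2) (3,5) (3,7) (4,7) (5,4) (5,6)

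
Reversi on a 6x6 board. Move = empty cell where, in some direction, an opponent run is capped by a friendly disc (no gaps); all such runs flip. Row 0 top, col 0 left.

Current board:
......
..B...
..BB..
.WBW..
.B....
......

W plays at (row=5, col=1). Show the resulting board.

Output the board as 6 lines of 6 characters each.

Place W at (5,1); scan 8 dirs for brackets.
Dir NW: first cell '.' (not opp) -> no flip
Dir N: opp run (4,1) capped by W -> flip
Dir NE: first cell '.' (not opp) -> no flip
Dir W: first cell '.' (not opp) -> no flip
Dir E: first cell '.' (not opp) -> no flip
Dir SW: edge -> no flip
Dir S: edge -> no flip
Dir SE: edge -> no flip
All flips: (4,1)

Answer: ......
..B...
..BB..
.WBW..
.W....
.W....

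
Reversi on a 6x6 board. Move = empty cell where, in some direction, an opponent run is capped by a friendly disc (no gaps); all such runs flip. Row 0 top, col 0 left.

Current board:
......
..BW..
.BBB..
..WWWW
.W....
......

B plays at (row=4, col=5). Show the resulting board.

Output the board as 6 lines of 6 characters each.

Answer: ......
..BW..
.BBB..
..WWBW
.W...B
......

Derivation:
Place B at (4,5); scan 8 dirs for brackets.
Dir NW: opp run (3,4) capped by B -> flip
Dir N: opp run (3,5), next='.' -> no flip
Dir NE: edge -> no flip
Dir W: first cell '.' (not opp) -> no flip
Dir E: edge -> no flip
Dir SW: first cell '.' (not opp) -> no flip
Dir S: first cell '.' (not opp) -> no flip
Dir SE: edge -> no flip
All flips: (3,4)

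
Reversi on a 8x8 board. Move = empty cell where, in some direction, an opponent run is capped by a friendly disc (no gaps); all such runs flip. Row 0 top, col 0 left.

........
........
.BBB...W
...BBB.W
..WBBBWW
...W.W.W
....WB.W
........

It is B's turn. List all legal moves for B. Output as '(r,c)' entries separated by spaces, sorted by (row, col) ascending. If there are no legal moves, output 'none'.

Answer: (4,1) (5,1) (6,2) (6,3) (6,6)

Derivation:
(1,6): no bracket -> illegal
(1,7): no bracket -> illegal
(2,6): no bracket -> illegal
(3,1): no bracket -> illegal
(3,2): no bracket -> illegal
(3,6): no bracket -> illegal
(4,1): flips 1 -> legal
(5,1): flips 1 -> legal
(5,2): no bracket -> illegal
(5,4): no bracket -> illegal
(5,6): no bracket -> illegal
(6,2): flips 1 -> legal
(6,3): flips 2 -> legal
(6,6): flips 1 -> legal
(7,3): no bracket -> illegal
(7,4): no bracket -> illegal
(7,5): no bracket -> illegal
(7,6): no bracket -> illegal
(7,7): no bracket -> illegal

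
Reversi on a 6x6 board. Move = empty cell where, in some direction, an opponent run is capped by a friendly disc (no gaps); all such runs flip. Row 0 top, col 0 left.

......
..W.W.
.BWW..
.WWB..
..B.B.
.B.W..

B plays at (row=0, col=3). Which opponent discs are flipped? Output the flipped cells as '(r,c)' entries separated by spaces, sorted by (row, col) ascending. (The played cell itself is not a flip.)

Dir NW: edge -> no flip
Dir N: edge -> no flip
Dir NE: edge -> no flip
Dir W: first cell '.' (not opp) -> no flip
Dir E: first cell '.' (not opp) -> no flip
Dir SW: opp run (1,2) capped by B -> flip
Dir S: first cell '.' (not opp) -> no flip
Dir SE: opp run (1,4), next='.' -> no flip

Answer: (1,2)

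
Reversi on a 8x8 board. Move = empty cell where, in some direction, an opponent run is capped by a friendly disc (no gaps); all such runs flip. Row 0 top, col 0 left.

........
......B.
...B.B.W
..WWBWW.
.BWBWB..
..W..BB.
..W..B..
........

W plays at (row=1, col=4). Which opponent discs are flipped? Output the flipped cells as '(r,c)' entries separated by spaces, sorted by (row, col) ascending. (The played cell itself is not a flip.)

Dir NW: first cell '.' (not opp) -> no flip
Dir N: first cell '.' (not opp) -> no flip
Dir NE: first cell '.' (not opp) -> no flip
Dir W: first cell '.' (not opp) -> no flip
Dir E: first cell '.' (not opp) -> no flip
Dir SW: opp run (2,3) capped by W -> flip
Dir S: first cell '.' (not opp) -> no flip
Dir SE: opp run (2,5) capped by W -> flip

Answer: (2,3) (2,5)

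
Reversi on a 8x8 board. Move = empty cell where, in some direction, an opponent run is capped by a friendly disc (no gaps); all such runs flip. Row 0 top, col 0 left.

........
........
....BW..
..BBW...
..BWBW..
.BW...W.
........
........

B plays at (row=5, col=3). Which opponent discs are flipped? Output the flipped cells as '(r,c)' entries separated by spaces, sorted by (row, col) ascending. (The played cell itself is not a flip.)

Answer: (4,3) (5,2)

Derivation:
Dir NW: first cell 'B' (not opp) -> no flip
Dir N: opp run (4,3) capped by B -> flip
Dir NE: first cell 'B' (not opp) -> no flip
Dir W: opp run (5,2) capped by B -> flip
Dir E: first cell '.' (not opp) -> no flip
Dir SW: first cell '.' (not opp) -> no flip
Dir S: first cell '.' (not opp) -> no flip
Dir SE: first cell '.' (not opp) -> no flip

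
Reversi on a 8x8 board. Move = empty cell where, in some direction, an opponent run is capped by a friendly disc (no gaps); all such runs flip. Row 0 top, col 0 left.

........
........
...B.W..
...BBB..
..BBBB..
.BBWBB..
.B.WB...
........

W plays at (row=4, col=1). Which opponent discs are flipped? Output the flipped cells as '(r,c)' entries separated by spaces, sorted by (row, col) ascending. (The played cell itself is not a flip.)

Answer: (5,2)

Derivation:
Dir NW: first cell '.' (not opp) -> no flip
Dir N: first cell '.' (not opp) -> no flip
Dir NE: first cell '.' (not opp) -> no flip
Dir W: first cell '.' (not opp) -> no flip
Dir E: opp run (4,2) (4,3) (4,4) (4,5), next='.' -> no flip
Dir SW: first cell '.' (not opp) -> no flip
Dir S: opp run (5,1) (6,1), next='.' -> no flip
Dir SE: opp run (5,2) capped by W -> flip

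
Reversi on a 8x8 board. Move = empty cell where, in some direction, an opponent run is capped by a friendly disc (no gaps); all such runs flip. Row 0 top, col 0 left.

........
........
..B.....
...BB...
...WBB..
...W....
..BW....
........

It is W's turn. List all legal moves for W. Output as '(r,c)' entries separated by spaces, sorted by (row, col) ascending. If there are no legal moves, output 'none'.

(1,1): no bracket -> illegal
(1,2): no bracket -> illegal
(1,3): no bracket -> illegal
(2,1): no bracket -> illegal
(2,3): flips 1 -> legal
(2,4): no bracket -> illegal
(2,5): flips 1 -> legal
(3,1): no bracket -> illegal
(3,2): no bracket -> illegal
(3,5): flips 1 -> legal
(3,6): no bracket -> illegal
(4,2): no bracket -> illegal
(4,6): flips 2 -> legal
(5,1): no bracket -> illegal
(5,2): no bracket -> illegal
(5,4): no bracket -> illegal
(5,5): no bracket -> illegal
(5,6): no bracket -> illegal
(6,1): flips 1 -> legal
(7,1): flips 1 -> legal
(7,2): no bracket -> illegal
(7,3): no bracket -> illegal

Answer: (2,3) (2,5) (3,5) (4,6) (6,1) (7,1)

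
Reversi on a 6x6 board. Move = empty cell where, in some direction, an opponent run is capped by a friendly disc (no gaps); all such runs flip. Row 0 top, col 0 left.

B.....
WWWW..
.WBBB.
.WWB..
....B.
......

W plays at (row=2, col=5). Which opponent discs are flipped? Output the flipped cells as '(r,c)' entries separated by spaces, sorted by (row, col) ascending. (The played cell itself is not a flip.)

Answer: (2,2) (2,3) (2,4)

Derivation:
Dir NW: first cell '.' (not opp) -> no flip
Dir N: first cell '.' (not opp) -> no flip
Dir NE: edge -> no flip
Dir W: opp run (2,4) (2,3) (2,2) capped by W -> flip
Dir E: edge -> no flip
Dir SW: first cell '.' (not opp) -> no flip
Dir S: first cell '.' (not opp) -> no flip
Dir SE: edge -> no flip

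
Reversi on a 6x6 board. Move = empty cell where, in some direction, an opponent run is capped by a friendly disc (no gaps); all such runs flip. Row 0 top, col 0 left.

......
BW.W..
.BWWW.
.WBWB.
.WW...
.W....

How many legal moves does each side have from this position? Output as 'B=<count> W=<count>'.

Answer: B=7 W=4

Derivation:
-- B to move --
(0,0): no bracket -> illegal
(0,1): flips 1 -> legal
(0,2): no bracket -> illegal
(0,3): no bracket -> illegal
(0,4): no bracket -> illegal
(1,2): flips 3 -> legal
(1,4): flips 2 -> legal
(1,5): no bracket -> illegal
(2,0): no bracket -> illegal
(2,5): flips 3 -> legal
(3,0): flips 1 -> legal
(3,5): no bracket -> illegal
(4,0): no bracket -> illegal
(4,3): no bracket -> illegal
(4,4): no bracket -> illegal
(5,0): flips 1 -> legal
(5,2): flips 1 -> legal
(5,3): no bracket -> illegal
B mobility = 7
-- W to move --
(0,0): no bracket -> illegal
(0,1): no bracket -> illegal
(1,2): no bracket -> illegal
(2,0): flips 1 -> legal
(2,5): no bracket -> illegal
(3,0): no bracket -> illegal
(3,5): flips 1 -> legal
(4,3): no bracket -> illegal
(4,4): flips 1 -> legal
(4,5): flips 1 -> legal
W mobility = 4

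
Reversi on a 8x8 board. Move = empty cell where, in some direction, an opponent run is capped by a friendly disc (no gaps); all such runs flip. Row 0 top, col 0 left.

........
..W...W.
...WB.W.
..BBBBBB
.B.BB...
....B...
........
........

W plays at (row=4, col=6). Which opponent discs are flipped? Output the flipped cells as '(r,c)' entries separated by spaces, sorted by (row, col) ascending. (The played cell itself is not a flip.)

Answer: (3,6)

Derivation:
Dir NW: opp run (3,5) (2,4), next='.' -> no flip
Dir N: opp run (3,6) capped by W -> flip
Dir NE: opp run (3,7), next=edge -> no flip
Dir W: first cell '.' (not opp) -> no flip
Dir E: first cell '.' (not opp) -> no flip
Dir SW: first cell '.' (not opp) -> no flip
Dir S: first cell '.' (not opp) -> no flip
Dir SE: first cell '.' (not opp) -> no flip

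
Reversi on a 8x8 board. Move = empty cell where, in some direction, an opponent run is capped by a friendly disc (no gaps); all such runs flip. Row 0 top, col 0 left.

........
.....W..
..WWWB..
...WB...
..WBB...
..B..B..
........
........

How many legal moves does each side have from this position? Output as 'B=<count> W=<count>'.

Answer: B=8 W=7

Derivation:
-- B to move --
(0,4): no bracket -> illegal
(0,5): flips 1 -> legal
(0,6): no bracket -> illegal
(1,1): flips 2 -> legal
(1,2): flips 1 -> legal
(1,3): flips 2 -> legal
(1,4): flips 1 -> legal
(1,6): no bracket -> illegal
(2,1): flips 3 -> legal
(2,6): no bracket -> illegal
(3,1): no bracket -> illegal
(3,2): flips 2 -> legal
(3,5): no bracket -> illegal
(4,1): flips 1 -> legal
(5,1): no bracket -> illegal
(5,3): no bracket -> illegal
B mobility = 8
-- W to move --
(1,4): no bracket -> illegal
(1,6): no bracket -> illegal
(2,6): flips 1 -> legal
(3,2): no bracket -> illegal
(3,5): flips 2 -> legal
(3,6): no bracket -> illegal
(4,1): no bracket -> illegal
(4,5): flips 3 -> legal
(4,6): no bracket -> illegal
(5,1): no bracket -> illegal
(5,3): flips 1 -> legal
(5,4): flips 2 -> legal
(5,6): no bracket -> illegal
(6,1): no bracket -> illegal
(6,2): flips 1 -> legal
(6,3): no bracket -> illegal
(6,4): no bracket -> illegal
(6,5): no bracket -> illegal
(6,6): flips 2 -> legal
W mobility = 7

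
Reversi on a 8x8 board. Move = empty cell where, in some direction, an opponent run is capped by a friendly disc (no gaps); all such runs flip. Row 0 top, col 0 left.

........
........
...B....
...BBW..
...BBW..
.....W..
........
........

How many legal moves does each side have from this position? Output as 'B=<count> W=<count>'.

-- B to move --
(2,4): no bracket -> illegal
(2,5): no bracket -> illegal
(2,6): flips 1 -> legal
(3,6): flips 1 -> legal
(4,6): flips 1 -> legal
(5,4): no bracket -> illegal
(5,6): flips 1 -> legal
(6,4): no bracket -> illegal
(6,5): no bracket -> illegal
(6,6): flips 1 -> legal
B mobility = 5
-- W to move --
(1,2): flips 2 -> legal
(1,3): no bracket -> illegal
(1,4): no bracket -> illegal
(2,2): flips 2 -> legal
(2,4): no bracket -> illegal
(2,5): no bracket -> illegal
(3,2): flips 2 -> legal
(4,2): flips 2 -> legal
(5,2): no bracket -> illegal
(5,3): flips 1 -> legal
(5,4): no bracket -> illegal
W mobility = 5

Answer: B=5 W=5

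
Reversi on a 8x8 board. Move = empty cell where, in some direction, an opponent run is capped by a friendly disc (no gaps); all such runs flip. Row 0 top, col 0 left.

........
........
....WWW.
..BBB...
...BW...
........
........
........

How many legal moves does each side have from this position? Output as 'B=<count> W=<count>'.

-- B to move --
(1,3): no bracket -> illegal
(1,4): flips 1 -> legal
(1,5): flips 1 -> legal
(1,6): flips 1 -> legal
(1,7): no bracket -> illegal
(2,3): no bracket -> illegal
(2,7): no bracket -> illegal
(3,5): no bracket -> illegal
(3,6): no bracket -> illegal
(3,7): no bracket -> illegal
(4,5): flips 1 -> legal
(5,3): no bracket -> illegal
(5,4): flips 1 -> legal
(5,5): flips 1 -> legal
B mobility = 6
-- W to move --
(2,1): no bracket -> illegal
(2,2): flips 1 -> legal
(2,3): no bracket -> illegal
(3,1): no bracket -> illegal
(3,5): no bracket -> illegal
(4,1): no bracket -> illegal
(4,2): flips 2 -> legal
(4,5): no bracket -> illegal
(5,2): flips 2 -> legal
(5,3): no bracket -> illegal
(5,4): no bracket -> illegal
W mobility = 3

Answer: B=6 W=3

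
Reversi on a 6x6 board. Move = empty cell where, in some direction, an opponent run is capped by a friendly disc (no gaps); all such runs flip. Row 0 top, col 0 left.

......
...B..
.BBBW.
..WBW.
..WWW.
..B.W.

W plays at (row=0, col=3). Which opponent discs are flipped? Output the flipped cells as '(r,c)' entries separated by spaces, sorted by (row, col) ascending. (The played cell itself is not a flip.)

Answer: (1,3) (2,3) (3,3)

Derivation:
Dir NW: edge -> no flip
Dir N: edge -> no flip
Dir NE: edge -> no flip
Dir W: first cell '.' (not opp) -> no flip
Dir E: first cell '.' (not opp) -> no flip
Dir SW: first cell '.' (not opp) -> no flip
Dir S: opp run (1,3) (2,3) (3,3) capped by W -> flip
Dir SE: first cell '.' (not opp) -> no flip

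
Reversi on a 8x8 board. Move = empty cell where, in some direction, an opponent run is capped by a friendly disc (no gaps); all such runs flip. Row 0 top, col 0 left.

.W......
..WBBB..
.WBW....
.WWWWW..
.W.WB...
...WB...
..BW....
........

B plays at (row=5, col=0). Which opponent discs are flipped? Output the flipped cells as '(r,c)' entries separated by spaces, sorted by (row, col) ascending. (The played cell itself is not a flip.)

Answer: (2,3) (3,2) (4,1)

Derivation:
Dir NW: edge -> no flip
Dir N: first cell '.' (not opp) -> no flip
Dir NE: opp run (4,1) (3,2) (2,3) capped by B -> flip
Dir W: edge -> no flip
Dir E: first cell '.' (not opp) -> no flip
Dir SW: edge -> no flip
Dir S: first cell '.' (not opp) -> no flip
Dir SE: first cell '.' (not opp) -> no flip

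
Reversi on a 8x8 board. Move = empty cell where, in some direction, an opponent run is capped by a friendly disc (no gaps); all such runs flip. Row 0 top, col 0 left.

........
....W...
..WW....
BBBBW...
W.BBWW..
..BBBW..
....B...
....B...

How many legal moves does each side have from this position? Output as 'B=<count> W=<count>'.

Answer: B=12 W=7

Derivation:
-- B to move --
(0,3): no bracket -> illegal
(0,4): no bracket -> illegal
(0,5): flips 2 -> legal
(1,1): flips 1 -> legal
(1,2): flips 1 -> legal
(1,3): flips 2 -> legal
(1,5): no bracket -> illegal
(2,1): no bracket -> illegal
(2,4): flips 2 -> legal
(2,5): flips 1 -> legal
(3,5): flips 2 -> legal
(3,6): flips 1 -> legal
(4,1): no bracket -> illegal
(4,6): flips 3 -> legal
(5,0): flips 1 -> legal
(5,1): no bracket -> illegal
(5,6): flips 1 -> legal
(6,5): no bracket -> illegal
(6,6): flips 2 -> legal
B mobility = 12
-- W to move --
(2,0): flips 1 -> legal
(2,1): no bracket -> illegal
(2,4): no bracket -> illegal
(4,1): flips 3 -> legal
(5,1): flips 3 -> legal
(6,1): flips 2 -> legal
(6,2): flips 4 -> legal
(6,3): flips 4 -> legal
(6,5): no bracket -> illegal
(7,3): flips 1 -> legal
(7,5): no bracket -> illegal
W mobility = 7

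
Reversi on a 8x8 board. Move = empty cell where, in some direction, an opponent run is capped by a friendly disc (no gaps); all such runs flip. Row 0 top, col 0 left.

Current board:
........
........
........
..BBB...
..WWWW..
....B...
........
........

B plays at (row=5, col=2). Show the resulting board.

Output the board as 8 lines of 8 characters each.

Answer: ........
........
........
..BBB...
..BBWW..
..B.B...
........
........

Derivation:
Place B at (5,2); scan 8 dirs for brackets.
Dir NW: first cell '.' (not opp) -> no flip
Dir N: opp run (4,2) capped by B -> flip
Dir NE: opp run (4,3) capped by B -> flip
Dir W: first cell '.' (not opp) -> no flip
Dir E: first cell '.' (not opp) -> no flip
Dir SW: first cell '.' (not opp) -> no flip
Dir S: first cell '.' (not opp) -> no flip
Dir SE: first cell '.' (not opp) -> no flip
All flips: (4,2) (4,3)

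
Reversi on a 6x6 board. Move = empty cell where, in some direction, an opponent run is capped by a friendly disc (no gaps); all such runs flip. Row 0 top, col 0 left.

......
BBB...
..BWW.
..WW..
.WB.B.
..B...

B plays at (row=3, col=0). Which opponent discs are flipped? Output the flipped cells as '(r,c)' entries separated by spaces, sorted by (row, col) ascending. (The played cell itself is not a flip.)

Dir NW: edge -> no flip
Dir N: first cell '.' (not opp) -> no flip
Dir NE: first cell '.' (not opp) -> no flip
Dir W: edge -> no flip
Dir E: first cell '.' (not opp) -> no flip
Dir SW: edge -> no flip
Dir S: first cell '.' (not opp) -> no flip
Dir SE: opp run (4,1) capped by B -> flip

Answer: (4,1)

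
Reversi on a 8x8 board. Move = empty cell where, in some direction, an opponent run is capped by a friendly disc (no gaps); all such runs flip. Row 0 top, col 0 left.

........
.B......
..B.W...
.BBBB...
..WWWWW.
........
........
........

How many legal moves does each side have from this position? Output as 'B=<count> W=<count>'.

-- B to move --
(1,3): no bracket -> illegal
(1,4): flips 1 -> legal
(1,5): flips 1 -> legal
(2,3): no bracket -> illegal
(2,5): no bracket -> illegal
(3,5): no bracket -> illegal
(3,6): no bracket -> illegal
(3,7): no bracket -> illegal
(4,1): no bracket -> illegal
(4,7): no bracket -> illegal
(5,1): flips 1 -> legal
(5,2): flips 2 -> legal
(5,3): flips 2 -> legal
(5,4): flips 2 -> legal
(5,5): flips 1 -> legal
(5,6): flips 1 -> legal
(5,7): no bracket -> illegal
B mobility = 8
-- W to move --
(0,0): flips 3 -> legal
(0,1): no bracket -> illegal
(0,2): no bracket -> illegal
(1,0): no bracket -> illegal
(1,2): flips 2 -> legal
(1,3): no bracket -> illegal
(2,0): flips 1 -> legal
(2,1): flips 1 -> legal
(2,3): flips 2 -> legal
(2,5): flips 1 -> legal
(3,0): no bracket -> illegal
(3,5): no bracket -> illegal
(4,0): no bracket -> illegal
(4,1): no bracket -> illegal
W mobility = 6

Answer: B=8 W=6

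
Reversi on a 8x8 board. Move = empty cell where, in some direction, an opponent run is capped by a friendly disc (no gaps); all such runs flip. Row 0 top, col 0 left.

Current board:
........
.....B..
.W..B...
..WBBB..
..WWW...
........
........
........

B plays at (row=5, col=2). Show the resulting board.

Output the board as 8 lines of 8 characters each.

Answer: ........
.....B..
.W..B...
..WBBB..
..WBW...
..B.....
........
........

Derivation:
Place B at (5,2); scan 8 dirs for brackets.
Dir NW: first cell '.' (not opp) -> no flip
Dir N: opp run (4,2) (3,2), next='.' -> no flip
Dir NE: opp run (4,3) capped by B -> flip
Dir W: first cell '.' (not opp) -> no flip
Dir E: first cell '.' (not opp) -> no flip
Dir SW: first cell '.' (not opp) -> no flip
Dir S: first cell '.' (not opp) -> no flip
Dir SE: first cell '.' (not opp) -> no flip
All flips: (4,3)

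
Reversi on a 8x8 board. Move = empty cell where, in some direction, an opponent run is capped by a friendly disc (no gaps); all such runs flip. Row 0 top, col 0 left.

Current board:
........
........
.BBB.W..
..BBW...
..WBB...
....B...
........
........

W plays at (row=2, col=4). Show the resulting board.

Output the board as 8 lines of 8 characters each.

Answer: ........
........
.BBBWW..
..BWW...
..WBB...
....B...
........
........

Derivation:
Place W at (2,4); scan 8 dirs for brackets.
Dir NW: first cell '.' (not opp) -> no flip
Dir N: first cell '.' (not opp) -> no flip
Dir NE: first cell '.' (not opp) -> no flip
Dir W: opp run (2,3) (2,2) (2,1), next='.' -> no flip
Dir E: first cell 'W' (not opp) -> no flip
Dir SW: opp run (3,3) capped by W -> flip
Dir S: first cell 'W' (not opp) -> no flip
Dir SE: first cell '.' (not opp) -> no flip
All flips: (3,3)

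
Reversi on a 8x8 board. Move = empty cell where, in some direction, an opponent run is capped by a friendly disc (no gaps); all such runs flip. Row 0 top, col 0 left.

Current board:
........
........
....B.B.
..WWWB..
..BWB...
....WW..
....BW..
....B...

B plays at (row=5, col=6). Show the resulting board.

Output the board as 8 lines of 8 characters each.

Answer: ........
........
....B.B.
..WWWB..
..BWB...
....WWB.
....BB..
....B...

Derivation:
Place B at (5,6); scan 8 dirs for brackets.
Dir NW: first cell '.' (not opp) -> no flip
Dir N: first cell '.' (not opp) -> no flip
Dir NE: first cell '.' (not opp) -> no flip
Dir W: opp run (5,5) (5,4), next='.' -> no flip
Dir E: first cell '.' (not opp) -> no flip
Dir SW: opp run (6,5) capped by B -> flip
Dir S: first cell '.' (not opp) -> no flip
Dir SE: first cell '.' (not opp) -> no flip
All flips: (6,5)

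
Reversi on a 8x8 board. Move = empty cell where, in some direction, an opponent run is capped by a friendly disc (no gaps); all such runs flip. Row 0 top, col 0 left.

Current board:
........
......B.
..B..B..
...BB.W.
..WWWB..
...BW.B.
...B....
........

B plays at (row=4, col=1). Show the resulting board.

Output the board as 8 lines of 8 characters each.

Place B at (4,1); scan 8 dirs for brackets.
Dir NW: first cell '.' (not opp) -> no flip
Dir N: first cell '.' (not opp) -> no flip
Dir NE: first cell '.' (not opp) -> no flip
Dir W: first cell '.' (not opp) -> no flip
Dir E: opp run (4,2) (4,3) (4,4) capped by B -> flip
Dir SW: first cell '.' (not opp) -> no flip
Dir S: first cell '.' (not opp) -> no flip
Dir SE: first cell '.' (not opp) -> no flip
All flips: (4,2) (4,3) (4,4)

Answer: ........
......B.
..B..B..
...BB.W.
.BBBBB..
...BW.B.
...B....
........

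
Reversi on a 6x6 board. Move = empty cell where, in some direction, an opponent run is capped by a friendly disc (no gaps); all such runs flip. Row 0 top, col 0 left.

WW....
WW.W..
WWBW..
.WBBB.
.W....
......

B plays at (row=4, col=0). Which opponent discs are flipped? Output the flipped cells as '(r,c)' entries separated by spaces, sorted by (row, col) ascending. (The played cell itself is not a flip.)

Answer: (3,1)

Derivation:
Dir NW: edge -> no flip
Dir N: first cell '.' (not opp) -> no flip
Dir NE: opp run (3,1) capped by B -> flip
Dir W: edge -> no flip
Dir E: opp run (4,1), next='.' -> no flip
Dir SW: edge -> no flip
Dir S: first cell '.' (not opp) -> no flip
Dir SE: first cell '.' (not opp) -> no flip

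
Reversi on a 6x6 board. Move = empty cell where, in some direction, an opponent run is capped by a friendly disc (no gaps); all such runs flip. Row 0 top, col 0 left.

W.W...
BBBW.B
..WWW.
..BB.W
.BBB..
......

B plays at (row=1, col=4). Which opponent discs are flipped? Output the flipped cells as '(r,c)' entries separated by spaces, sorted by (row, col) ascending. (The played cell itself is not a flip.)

Dir NW: first cell '.' (not opp) -> no flip
Dir N: first cell '.' (not opp) -> no flip
Dir NE: first cell '.' (not opp) -> no flip
Dir W: opp run (1,3) capped by B -> flip
Dir E: first cell 'B' (not opp) -> no flip
Dir SW: opp run (2,3) capped by B -> flip
Dir S: opp run (2,4), next='.' -> no flip
Dir SE: first cell '.' (not opp) -> no flip

Answer: (1,3) (2,3)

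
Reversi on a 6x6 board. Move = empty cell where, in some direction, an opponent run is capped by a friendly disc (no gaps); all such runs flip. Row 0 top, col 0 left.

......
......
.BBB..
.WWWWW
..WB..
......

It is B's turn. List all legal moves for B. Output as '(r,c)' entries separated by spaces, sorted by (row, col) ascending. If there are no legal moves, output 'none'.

Answer: (2,5) (4,0) (4,1) (4,4) (4,5) (5,2)

Derivation:
(2,0): no bracket -> illegal
(2,4): no bracket -> illegal
(2,5): flips 1 -> legal
(3,0): no bracket -> illegal
(4,0): flips 1 -> legal
(4,1): flips 3 -> legal
(4,4): flips 1 -> legal
(4,5): flips 1 -> legal
(5,1): no bracket -> illegal
(5,2): flips 2 -> legal
(5,3): no bracket -> illegal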